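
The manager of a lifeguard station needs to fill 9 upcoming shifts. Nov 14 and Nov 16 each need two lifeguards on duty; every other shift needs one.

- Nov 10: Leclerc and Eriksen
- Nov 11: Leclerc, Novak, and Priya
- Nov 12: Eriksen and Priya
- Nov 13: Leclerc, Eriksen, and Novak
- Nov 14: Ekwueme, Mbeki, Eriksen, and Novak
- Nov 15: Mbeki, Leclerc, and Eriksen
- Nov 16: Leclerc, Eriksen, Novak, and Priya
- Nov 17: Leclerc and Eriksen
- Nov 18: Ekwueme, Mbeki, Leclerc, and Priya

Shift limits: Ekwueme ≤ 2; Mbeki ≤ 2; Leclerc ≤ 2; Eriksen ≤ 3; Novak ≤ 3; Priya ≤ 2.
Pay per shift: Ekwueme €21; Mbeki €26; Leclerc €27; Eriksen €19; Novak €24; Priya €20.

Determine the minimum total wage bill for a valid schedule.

€237

Picking the cheapest available lifeguard for each shift independently would cost €214, but that ignores the shift limits.
An optimal schedule: Nov 10→Eriksen, Nov 11→Priya, Nov 12→Eriksen, Nov 13→Novak, Nov 14→Ekwueme+Novak, Nov 15→Mbeki, Nov 16→Priya+Novak, Nov 17→Eriksen, Nov 18→Ekwueme.
Total: 19 + 20 + 19 + 24 + 21 + 24 + 26 + 20 + 24 + 19 + 21 = €237.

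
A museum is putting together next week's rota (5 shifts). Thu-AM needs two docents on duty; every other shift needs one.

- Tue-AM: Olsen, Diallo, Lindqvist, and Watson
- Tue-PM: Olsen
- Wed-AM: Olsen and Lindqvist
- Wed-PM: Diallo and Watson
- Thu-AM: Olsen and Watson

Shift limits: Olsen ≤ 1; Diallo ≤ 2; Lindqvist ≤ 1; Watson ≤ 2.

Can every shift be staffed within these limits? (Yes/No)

Total capacity is 6 and 6 slots are needed, so capacity alone doesn't rule it out.
Shifts {Tue-PM, Thu-AM} need 3 worker-slots in total, but the docents available for any of those shifts (Olsen and Watson) can supply at most 2 among them. So no valid schedule exists.

No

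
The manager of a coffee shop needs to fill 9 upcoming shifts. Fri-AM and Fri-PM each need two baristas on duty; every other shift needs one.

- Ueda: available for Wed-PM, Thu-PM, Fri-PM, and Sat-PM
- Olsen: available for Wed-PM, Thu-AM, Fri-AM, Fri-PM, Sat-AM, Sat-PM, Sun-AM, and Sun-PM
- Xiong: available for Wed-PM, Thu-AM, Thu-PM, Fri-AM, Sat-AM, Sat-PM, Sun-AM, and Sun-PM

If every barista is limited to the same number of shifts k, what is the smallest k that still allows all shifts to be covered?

4

With 3 baristas and 11 worker-slots to fill, someone must work at least ⌈11/3⌉ = 4 shifts, so k ≥ 4.
k = 4 works: Wed-PM→Ueda, Thu-AM→Olsen, Thu-PM→Ueda, Fri-AM→Olsen+Xiong, Fri-PM→Ueda+Olsen, Sat-AM→Olsen, Sat-PM→Ueda, Sun-AM→Xiong, Sun-PM→Xiong.
Loads: Ueda 4, Olsen 4, Xiong 3 — all ≤ 4.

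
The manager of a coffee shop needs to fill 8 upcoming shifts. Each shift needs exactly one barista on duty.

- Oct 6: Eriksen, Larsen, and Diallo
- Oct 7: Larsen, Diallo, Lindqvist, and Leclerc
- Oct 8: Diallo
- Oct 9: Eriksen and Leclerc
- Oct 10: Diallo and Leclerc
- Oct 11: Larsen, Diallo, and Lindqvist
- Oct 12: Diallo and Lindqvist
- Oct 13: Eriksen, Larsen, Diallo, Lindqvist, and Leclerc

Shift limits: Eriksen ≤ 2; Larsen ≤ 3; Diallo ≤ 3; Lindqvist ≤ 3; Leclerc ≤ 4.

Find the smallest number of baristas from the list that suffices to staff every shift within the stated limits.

8 slots to fill and no one can take more than 4, so at least ⌈8/4⌉ = 2 baristas are needed.
Any 2 baristas together have capacity at most 4+3 = 7 < 8 slots, so 2 can never suffice.
Eriksen, Larsen, and Diallo alone can cover everything: Oct 6→Eriksen, Oct 7→Larsen, Oct 8→Diallo, Oct 9→Eriksen, Oct 10→Diallo, Oct 11→Larsen, Oct 12→Diallo, Oct 13→Larsen.

3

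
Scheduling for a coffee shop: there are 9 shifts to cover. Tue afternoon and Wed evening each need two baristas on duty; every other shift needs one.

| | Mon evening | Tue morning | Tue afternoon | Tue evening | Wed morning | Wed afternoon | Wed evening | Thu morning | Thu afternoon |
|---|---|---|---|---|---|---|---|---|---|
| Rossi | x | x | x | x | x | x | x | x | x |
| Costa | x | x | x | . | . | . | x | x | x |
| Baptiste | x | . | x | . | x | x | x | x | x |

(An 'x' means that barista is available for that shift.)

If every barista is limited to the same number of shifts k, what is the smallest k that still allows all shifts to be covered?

4

With 3 baristas and 11 worker-slots to fill, someone must work at least ⌈11/3⌉ = 4 shifts, so k ≥ 4.
k = 4 works: Mon evening→Costa, Tue morning→Rossi, Tue afternoon→Costa+Baptiste, Tue evening→Rossi, Wed morning→Rossi, Wed afternoon→Rossi, Wed evening→Costa+Baptiste, Thu morning→Costa, Thu afternoon→Baptiste.
Loads: Rossi 4, Costa 4, Baptiste 3 — all ≤ 4.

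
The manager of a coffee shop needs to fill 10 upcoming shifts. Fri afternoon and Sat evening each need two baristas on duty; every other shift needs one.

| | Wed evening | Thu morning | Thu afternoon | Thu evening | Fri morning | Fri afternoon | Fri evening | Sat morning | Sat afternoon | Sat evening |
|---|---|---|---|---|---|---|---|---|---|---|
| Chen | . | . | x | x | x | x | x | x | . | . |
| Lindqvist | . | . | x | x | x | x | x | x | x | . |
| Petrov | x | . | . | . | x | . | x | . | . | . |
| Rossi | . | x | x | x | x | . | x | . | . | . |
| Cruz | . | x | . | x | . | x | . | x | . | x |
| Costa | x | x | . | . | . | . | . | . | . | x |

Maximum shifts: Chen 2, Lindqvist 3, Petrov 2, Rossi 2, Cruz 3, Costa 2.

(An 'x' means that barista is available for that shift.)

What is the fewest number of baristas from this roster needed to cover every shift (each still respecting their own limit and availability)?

12 slots to fill and no one can take more than 3, so at least ⌈12/3⌉ = 4 baristas are needed.
Any 4 baristas together have capacity at most 3+3+2+2 = 10 < 12 slots, so 4 can never suffice.
Chen, Lindqvist, Petrov, Cruz, and Costa alone can cover everything: Wed evening→Petrov, Thu morning→Costa, Thu afternoon→Chen, Thu evening→Chen, Fri morning→Lindqvist, Fri afternoon→Lindqvist+Cruz, Fri evening→Petrov, Sat morning→Cruz, Sat afternoon→Lindqvist, Sat evening→Cruz+Costa.

5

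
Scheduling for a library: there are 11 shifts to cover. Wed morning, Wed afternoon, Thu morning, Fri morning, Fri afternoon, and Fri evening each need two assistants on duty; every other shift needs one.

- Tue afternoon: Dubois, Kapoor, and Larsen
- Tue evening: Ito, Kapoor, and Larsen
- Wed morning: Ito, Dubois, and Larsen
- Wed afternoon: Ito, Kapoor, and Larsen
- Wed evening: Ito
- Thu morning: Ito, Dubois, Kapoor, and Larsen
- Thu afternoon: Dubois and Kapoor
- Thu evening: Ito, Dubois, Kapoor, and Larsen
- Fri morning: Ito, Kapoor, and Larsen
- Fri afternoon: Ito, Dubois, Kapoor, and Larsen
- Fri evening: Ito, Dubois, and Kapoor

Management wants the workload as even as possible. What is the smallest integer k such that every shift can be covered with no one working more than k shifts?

With 4 assistants and 17 worker-slots to fill, someone must work at least ⌈17/4⌉ = 5 shifts, so k ≥ 5.
k = 5 works: Tue afternoon→Dubois, Tue evening→Ito, Wed morning→Ito+Dubois, Wed afternoon→Ito+Kapoor, Wed evening→Ito, Thu morning→Kapoor+Larsen, Thu afternoon→Dubois, Thu evening→Dubois, Fri morning→Ito+Kapoor, Fri afternoon→Kapoor+Larsen, Fri evening→Dubois+Kapoor.
Loads: Ito 5, Dubois 5, Kapoor 5, Larsen 2 — all ≤ 5.

5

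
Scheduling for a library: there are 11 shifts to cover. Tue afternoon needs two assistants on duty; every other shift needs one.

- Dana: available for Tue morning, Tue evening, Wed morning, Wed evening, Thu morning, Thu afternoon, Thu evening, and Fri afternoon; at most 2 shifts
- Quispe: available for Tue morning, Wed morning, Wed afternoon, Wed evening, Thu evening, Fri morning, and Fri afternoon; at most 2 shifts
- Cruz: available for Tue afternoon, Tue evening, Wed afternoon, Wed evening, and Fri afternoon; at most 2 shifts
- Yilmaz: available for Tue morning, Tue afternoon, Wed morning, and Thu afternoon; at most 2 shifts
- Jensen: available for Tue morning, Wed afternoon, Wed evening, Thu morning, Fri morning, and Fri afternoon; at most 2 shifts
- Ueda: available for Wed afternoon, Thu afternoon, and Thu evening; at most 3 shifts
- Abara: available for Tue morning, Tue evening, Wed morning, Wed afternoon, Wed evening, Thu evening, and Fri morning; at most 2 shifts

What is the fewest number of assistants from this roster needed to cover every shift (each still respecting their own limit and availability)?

6

12 slots to fill and no one can take more than 3, so at least ⌈12/3⌉ = 4 assistants are needed.
Any 5 assistants together have capacity at most 3+2+2+2+2 = 11 < 12 slots, so 5 can never suffice.
Dana, Quispe, Cruz, Yilmaz, Jensen, and Ueda alone can cover everything: Tue morning→Jensen, Tue afternoon→Cruz+Yilmaz, Tue evening→Dana, Wed morning→Quispe, Wed afternoon→Ueda, Wed evening→Cruz, Thu morning→Dana, Thu afternoon→Yilmaz, Thu evening→Ueda, Fri morning→Quispe, Fri afternoon→Jensen.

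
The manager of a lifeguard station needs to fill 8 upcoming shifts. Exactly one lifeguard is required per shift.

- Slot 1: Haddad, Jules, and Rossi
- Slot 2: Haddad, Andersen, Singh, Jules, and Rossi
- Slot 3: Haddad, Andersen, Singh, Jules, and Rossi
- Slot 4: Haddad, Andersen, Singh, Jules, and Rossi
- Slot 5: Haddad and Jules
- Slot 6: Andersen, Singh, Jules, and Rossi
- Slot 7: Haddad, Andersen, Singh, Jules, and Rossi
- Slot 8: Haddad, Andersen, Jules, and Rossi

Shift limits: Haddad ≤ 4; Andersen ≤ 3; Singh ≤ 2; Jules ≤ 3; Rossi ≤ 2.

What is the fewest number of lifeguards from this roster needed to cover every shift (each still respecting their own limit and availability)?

8 slots to fill and no one can take more than 4, so at least ⌈8/4⌉ = 2 lifeguards are needed.
Any 2 lifeguards together have capacity at most 4+3 = 7 < 8 slots, so 2 can never suffice.
Haddad, Andersen, and Singh alone can cover everything: Slot 1→Haddad, Slot 2→Haddad, Slot 3→Andersen, Slot 4→Andersen, Slot 5→Haddad, Slot 6→Andersen, Slot 7→Singh, Slot 8→Haddad.

3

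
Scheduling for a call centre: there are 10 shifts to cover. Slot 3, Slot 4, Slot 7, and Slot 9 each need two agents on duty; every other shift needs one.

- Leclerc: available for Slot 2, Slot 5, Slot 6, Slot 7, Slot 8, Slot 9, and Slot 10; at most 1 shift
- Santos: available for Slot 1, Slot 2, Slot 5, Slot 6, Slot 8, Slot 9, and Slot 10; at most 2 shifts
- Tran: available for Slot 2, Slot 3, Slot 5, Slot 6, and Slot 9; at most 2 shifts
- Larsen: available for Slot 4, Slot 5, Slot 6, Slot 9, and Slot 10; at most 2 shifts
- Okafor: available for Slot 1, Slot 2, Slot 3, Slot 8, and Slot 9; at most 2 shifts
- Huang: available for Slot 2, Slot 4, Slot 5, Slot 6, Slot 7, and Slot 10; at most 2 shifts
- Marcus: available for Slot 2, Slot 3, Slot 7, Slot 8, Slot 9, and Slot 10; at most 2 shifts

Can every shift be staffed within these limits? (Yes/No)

No

Total capacity is 1+2+2+2+2+2+2 = 13 but 14 worker-slots are needed — infeasible.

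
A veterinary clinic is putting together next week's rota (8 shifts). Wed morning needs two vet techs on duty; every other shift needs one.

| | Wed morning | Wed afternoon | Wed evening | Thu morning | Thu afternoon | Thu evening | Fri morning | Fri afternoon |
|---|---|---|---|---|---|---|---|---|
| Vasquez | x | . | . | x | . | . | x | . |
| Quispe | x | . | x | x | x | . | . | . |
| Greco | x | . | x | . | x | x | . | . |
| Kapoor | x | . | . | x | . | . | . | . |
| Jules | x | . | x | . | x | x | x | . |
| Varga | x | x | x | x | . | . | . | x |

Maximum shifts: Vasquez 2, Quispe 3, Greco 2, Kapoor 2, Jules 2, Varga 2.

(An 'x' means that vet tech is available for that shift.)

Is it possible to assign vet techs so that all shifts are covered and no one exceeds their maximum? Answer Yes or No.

Wed afternoon can only be covered by Varga, so that assignment is forced.
Fri afternoon can only be covered by Varga, so that assignment is forced.
One valid schedule: Wed morning→Quispe+Greco, Wed afternoon→Varga, Wed evening→Quispe, Thu morning→Vasquez, Thu afternoon→Quispe, Thu evening→Greco, Fri morning→Vasquez, Fri afternoon→Varga.
Loads: Vasquez 2/2, Quispe 3/3, Greco 2/2, Kapoor 0/2, Jules 0/2, Varga 2/2 — all within limits.

Yes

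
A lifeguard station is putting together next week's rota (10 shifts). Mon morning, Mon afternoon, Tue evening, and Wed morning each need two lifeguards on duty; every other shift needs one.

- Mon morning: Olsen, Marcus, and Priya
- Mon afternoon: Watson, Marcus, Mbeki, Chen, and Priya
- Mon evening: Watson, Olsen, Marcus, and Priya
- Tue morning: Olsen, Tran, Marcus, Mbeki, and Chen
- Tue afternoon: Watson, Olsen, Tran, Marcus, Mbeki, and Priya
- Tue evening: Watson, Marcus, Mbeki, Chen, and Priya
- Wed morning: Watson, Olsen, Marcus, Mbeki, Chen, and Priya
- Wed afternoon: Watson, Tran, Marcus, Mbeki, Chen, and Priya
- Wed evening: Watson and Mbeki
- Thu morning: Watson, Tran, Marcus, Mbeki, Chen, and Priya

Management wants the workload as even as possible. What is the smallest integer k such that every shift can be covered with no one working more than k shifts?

2

With 7 lifeguards and 14 worker-slots to fill, someone must work at least ⌈14/7⌉ = 2 shifts, so k ≥ 2.
k = 2 works: Mon morning→Olsen+Marcus, Mon afternoon→Mbeki+Chen, Mon evening→Watson, Tue morning→Olsen, Tue afternoon→Tran, Tue evening→Mbeki+Priya, Wed morning→Chen+Priya, Wed afternoon→Tran, Wed evening→Watson, Thu morning→Marcus.
Loads: Watson 2, Olsen 2, Tran 2, Marcus 2, Mbeki 2, Chen 2, Priya 2 — all ≤ 2.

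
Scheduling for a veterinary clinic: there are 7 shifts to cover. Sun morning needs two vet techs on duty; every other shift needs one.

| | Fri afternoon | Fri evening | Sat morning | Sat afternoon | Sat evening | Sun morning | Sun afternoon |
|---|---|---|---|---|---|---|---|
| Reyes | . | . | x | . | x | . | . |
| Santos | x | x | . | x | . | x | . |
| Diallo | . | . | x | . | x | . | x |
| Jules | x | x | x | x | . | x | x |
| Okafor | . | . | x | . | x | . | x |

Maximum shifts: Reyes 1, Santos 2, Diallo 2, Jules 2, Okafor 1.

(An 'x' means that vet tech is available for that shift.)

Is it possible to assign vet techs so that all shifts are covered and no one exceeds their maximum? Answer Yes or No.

Total capacity is 8 and 8 slots are needed, so capacity alone doesn't rule it out.
Shifts {Fri afternoon, Fri evening, Sat afternoon, Sun morning} need 5 worker-slots in total, but the vet techs available for any of those shifts (Santos and Jules) can supply at most 4 among them. So no valid schedule exists.

No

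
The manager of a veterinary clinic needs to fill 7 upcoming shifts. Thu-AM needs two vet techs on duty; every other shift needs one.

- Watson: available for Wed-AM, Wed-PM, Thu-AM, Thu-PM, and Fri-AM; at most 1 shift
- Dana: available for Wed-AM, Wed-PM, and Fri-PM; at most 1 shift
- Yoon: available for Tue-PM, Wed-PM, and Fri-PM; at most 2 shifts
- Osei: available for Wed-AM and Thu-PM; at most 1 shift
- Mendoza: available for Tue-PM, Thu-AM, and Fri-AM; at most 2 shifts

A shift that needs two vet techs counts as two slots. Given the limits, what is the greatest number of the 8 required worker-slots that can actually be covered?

7

Total capacity across all vet techs is 1+1+2+1+2 = 7, and 8 slots are needed, so at most 7 can be filled.
An assignment achieving 7: Tue-PM→Yoon, Wed-PM→Yoon, Thu-AM→Watson+Mendoza, Thu-PM→Osei, Fri-AM→Mendoza, Fri-PM→Dana.
Loads: Watson 1/1, Dana 1/1, Yoon 2/2, Osei 1/1, Mendoza 2/2.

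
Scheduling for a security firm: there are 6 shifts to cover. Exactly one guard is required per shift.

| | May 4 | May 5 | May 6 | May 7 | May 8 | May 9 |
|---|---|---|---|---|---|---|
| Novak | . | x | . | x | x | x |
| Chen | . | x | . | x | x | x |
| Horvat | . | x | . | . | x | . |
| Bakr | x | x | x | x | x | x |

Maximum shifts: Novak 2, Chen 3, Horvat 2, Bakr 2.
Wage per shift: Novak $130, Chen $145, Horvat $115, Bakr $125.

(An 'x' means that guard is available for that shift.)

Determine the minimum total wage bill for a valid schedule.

May 4 can only be covered by Bakr, so that assignment is forced.
May 6 can only be covered by Bakr, so that assignment is forced.
Picking the cheapest available guard for each shift independently would cost $730, but that ignores the shift limits.
An optimal schedule: May 4→Bakr, May 5→Horvat, May 6→Bakr, May 7→Novak, May 8→Horvat, May 9→Novak.
Total: 125 + 115 + 125 + 130 + 115 + 130 = $740.

$740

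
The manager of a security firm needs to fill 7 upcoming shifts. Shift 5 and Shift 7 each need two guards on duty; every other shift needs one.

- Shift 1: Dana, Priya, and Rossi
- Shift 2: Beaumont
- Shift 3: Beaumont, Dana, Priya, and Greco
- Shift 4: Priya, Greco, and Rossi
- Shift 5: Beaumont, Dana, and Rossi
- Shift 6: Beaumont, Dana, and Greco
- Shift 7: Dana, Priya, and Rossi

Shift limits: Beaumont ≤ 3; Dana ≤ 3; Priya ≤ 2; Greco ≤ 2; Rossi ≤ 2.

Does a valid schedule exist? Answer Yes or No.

Shift 2 can only be covered by Beaumont, so that assignment is forced.
One valid schedule: Shift 1→Dana, Shift 2→Beaumont, Shift 3→Greco, Shift 4→Priya, Shift 5→Beaumont+Dana, Shift 6→Beaumont, Shift 7→Dana+Priya.
Loads: Beaumont 3/3, Dana 3/3, Priya 2/2, Greco 1/2, Rossi 0/2 — all within limits.

Yes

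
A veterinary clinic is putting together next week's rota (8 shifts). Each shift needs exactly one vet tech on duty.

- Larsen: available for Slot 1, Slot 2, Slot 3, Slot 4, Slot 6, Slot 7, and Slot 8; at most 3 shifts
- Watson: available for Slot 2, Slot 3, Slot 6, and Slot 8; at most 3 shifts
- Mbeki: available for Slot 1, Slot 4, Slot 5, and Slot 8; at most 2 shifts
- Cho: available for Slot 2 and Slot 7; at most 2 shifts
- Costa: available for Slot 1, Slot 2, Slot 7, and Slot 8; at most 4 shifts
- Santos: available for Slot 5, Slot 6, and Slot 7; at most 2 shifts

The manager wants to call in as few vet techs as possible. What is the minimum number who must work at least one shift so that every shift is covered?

3

8 slots to fill and no one can take more than 4, so at least ⌈8/4⌉ = 2 vet techs are needed.
Any 2 vet techs together have capacity at most 4+3 = 7 < 8 slots, so 2 can never suffice.
Larsen, Watson, and Mbeki alone can cover everything: Slot 1→Larsen, Slot 2→Larsen, Slot 3→Watson, Slot 4→Mbeki, Slot 5→Mbeki, Slot 6→Watson, Slot 7→Larsen, Slot 8→Watson.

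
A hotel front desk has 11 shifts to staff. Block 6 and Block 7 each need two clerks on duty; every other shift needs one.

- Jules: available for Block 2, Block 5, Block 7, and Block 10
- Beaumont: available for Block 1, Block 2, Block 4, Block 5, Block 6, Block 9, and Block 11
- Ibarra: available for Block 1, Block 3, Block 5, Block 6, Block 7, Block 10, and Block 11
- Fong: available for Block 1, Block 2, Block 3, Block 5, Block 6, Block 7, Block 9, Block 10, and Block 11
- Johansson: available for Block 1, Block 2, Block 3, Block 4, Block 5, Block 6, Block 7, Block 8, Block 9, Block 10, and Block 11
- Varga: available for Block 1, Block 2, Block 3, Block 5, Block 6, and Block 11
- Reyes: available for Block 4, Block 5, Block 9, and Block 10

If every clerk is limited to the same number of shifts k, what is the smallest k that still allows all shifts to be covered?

2

With 7 clerks and 13 worker-slots to fill, someone must work at least ⌈13/7⌉ = 2 shifts, so k ≥ 2.
k = 2 works: Block 1→Ibarra, Block 2→Jules, Block 3→Ibarra, Block 4→Beaumont, Block 5→Reyes, Block 6→Fong+Varga, Block 7→Fong+Johansson, Block 8→Johansson, Block 9→Beaumont, Block 10→Jules, Block 11→Varga.
Loads: Jules 2, Beaumont 2, Ibarra 2, Fong 2, Johansson 2, Varga 2, Reyes 1 — all ≤ 2.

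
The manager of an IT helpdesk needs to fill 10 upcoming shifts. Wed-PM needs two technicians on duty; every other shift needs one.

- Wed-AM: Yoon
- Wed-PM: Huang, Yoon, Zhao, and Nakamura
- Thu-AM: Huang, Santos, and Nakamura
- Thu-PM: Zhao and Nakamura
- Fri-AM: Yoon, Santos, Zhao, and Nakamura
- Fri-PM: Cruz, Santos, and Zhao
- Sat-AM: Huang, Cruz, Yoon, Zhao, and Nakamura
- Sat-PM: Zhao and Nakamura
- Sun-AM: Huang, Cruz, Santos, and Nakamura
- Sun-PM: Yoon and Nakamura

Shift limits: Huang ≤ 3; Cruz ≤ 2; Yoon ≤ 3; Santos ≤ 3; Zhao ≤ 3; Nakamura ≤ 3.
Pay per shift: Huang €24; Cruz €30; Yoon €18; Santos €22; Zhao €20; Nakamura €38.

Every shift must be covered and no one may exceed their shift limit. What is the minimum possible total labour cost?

€228

Wed-AM can only be covered by Yoon, so that assignment is forced.
Picking the cheapest available technician for each shift independently would cost €214, but that ignores the shift limits.
An optimal schedule: Wed-AM→Yoon, Wed-PM→Yoon+Huang, Thu-AM→Santos, Thu-PM→Zhao, Fri-AM→Santos, Fri-PM→Zhao, Sat-AM→Huang, Sat-PM→Zhao, Sun-AM→Santos, Sun-PM→Yoon.
Total: 18 + 18 + 24 + 22 + 20 + 22 + 20 + 24 + 20 + 22 + 18 = €228.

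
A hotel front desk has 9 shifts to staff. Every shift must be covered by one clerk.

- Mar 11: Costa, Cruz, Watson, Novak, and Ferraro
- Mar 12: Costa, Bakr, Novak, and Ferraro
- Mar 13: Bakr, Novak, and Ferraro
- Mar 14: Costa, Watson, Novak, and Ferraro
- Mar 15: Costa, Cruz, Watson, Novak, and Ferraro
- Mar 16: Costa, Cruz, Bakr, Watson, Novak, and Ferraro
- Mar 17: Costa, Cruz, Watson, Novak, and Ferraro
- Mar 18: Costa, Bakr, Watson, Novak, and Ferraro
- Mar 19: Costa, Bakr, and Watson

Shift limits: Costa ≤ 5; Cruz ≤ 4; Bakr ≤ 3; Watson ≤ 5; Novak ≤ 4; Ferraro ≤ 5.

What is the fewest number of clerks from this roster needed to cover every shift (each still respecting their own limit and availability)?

2

9 slots to fill and no one can take more than 5, so at least ⌈9/5⌉ = 2 clerks are needed.
Costa and Novak alone can cover everything: Mar 11→Costa, Mar 12→Costa, Mar 13→Novak, Mar 14→Costa, Mar 15→Costa, Mar 16→Novak, Mar 17→Novak, Mar 18→Novak, Mar 19→Costa.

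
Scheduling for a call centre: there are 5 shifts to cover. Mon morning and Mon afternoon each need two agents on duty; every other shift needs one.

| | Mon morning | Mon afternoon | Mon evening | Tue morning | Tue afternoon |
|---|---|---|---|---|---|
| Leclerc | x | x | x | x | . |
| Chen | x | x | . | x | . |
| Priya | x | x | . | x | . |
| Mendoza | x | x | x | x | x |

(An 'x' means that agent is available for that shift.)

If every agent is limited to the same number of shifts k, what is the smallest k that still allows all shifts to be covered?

2

With 4 agents and 7 worker-slots to fill, someone must work at least ⌈7/4⌉ = 2 shifts, so k ≥ 2.
k = 2 works: Mon morning→Chen+Priya, Mon afternoon→Chen+Priya, Mon evening→Leclerc, Tue morning→Leclerc, Tue afternoon→Mendoza.
Loads: Leclerc 2, Chen 2, Priya 2, Mendoza 1 — all ≤ 2.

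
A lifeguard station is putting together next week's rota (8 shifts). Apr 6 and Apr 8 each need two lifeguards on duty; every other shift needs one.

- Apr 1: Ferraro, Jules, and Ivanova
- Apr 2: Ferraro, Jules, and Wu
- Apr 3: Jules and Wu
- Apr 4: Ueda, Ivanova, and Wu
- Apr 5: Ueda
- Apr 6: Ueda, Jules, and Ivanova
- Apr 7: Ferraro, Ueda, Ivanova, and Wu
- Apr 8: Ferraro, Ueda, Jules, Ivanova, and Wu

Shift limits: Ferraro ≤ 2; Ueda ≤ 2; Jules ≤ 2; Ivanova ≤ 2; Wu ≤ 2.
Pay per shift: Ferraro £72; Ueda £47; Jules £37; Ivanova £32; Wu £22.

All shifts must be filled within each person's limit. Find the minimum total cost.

Apr 5 can only be covered by Ueda, so that assignment is forced.
Picking the cheapest available lifeguard for each shift independently would cost £290, but that ignores the shift limits.
An optimal schedule: Apr 1→Ferraro, Apr 2→Ferraro, Apr 3→Jules, Apr 4→Ueda, Apr 5→Ueda, Apr 6→Jules+Ivanova, Apr 7→Wu, Apr 8→Ivanova+Wu.
Total: 72 + 72 + 37 + 47 + 47 + 37 + 32 + 22 + 32 + 22 = £420.

£420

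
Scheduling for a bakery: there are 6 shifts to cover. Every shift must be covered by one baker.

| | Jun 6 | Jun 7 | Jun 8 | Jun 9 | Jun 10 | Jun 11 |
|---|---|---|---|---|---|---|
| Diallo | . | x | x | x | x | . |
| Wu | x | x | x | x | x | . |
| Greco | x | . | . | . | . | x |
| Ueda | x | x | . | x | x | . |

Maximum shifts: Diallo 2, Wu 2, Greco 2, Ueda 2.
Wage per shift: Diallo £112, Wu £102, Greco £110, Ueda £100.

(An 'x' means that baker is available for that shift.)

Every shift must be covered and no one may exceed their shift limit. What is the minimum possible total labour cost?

£624

Jun 11 can only be covered by Greco, so that assignment is forced.
Picking the cheapest available baker for each shift independently would cost £612, but that ignores the shift limits.
An optimal schedule: Jun 6→Greco, Jun 7→Ueda, Jun 8→Wu, Jun 9→Ueda, Jun 10→Wu, Jun 11→Greco.
Total: 110 + 100 + 102 + 100 + 102 + 110 = £624.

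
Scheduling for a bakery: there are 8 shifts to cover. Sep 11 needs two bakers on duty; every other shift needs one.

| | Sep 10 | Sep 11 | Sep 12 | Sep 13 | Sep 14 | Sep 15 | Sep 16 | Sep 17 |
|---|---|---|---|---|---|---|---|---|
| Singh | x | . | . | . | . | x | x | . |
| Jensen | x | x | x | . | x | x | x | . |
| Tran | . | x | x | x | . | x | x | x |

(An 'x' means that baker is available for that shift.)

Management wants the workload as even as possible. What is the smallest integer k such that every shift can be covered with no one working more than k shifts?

With 3 bakers and 9 worker-slots to fill, someone must work at least ⌈9/3⌉ = 3 shifts, so k ≥ 3.
k = 3 works: Sep 10→Singh, Sep 11→Jensen+Tran, Sep 12→Jensen, Sep 13→Tran, Sep 14→Jensen, Sep 15→Singh, Sep 16→Singh, Sep 17→Tran.
Loads: Singh 3, Jensen 3, Tran 3 — all ≤ 3.

3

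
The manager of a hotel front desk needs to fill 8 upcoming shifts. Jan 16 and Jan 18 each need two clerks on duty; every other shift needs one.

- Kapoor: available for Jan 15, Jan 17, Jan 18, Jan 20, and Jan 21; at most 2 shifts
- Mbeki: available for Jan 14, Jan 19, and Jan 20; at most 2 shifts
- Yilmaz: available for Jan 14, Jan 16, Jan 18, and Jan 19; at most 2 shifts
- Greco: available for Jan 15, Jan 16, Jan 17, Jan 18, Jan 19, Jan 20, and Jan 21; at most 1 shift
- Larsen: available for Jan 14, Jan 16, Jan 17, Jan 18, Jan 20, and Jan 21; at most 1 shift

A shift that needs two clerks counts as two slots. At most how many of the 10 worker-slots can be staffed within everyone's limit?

Total capacity across all clerks is 2+2+2+1+1 = 8, and 10 slots are needed, so at most 8 can be filled.
An assignment achieving 8: Jan 14→Mbeki, Jan 15→Kapoor, Jan 16→Yilmaz+Greco, Jan 17→Kapoor, Jan 18→Yilmaz, Jan 19→Mbeki, Jan 21→Larsen.
Loads: Kapoor 2/2, Mbeki 2/2, Yilmaz 2/2, Greco 1/1, Larsen 1/1.

8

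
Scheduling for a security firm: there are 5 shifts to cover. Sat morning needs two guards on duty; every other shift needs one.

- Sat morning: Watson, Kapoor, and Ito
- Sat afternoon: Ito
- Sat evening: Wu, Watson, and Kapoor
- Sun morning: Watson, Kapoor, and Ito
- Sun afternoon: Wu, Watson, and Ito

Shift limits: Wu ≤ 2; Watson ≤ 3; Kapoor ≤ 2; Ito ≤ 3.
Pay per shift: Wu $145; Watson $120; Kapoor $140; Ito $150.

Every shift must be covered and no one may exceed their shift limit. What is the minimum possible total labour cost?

$790

Sat afternoon can only be covered by Ito, so that assignment is forced.
Picking the cheapest available guard for each shift independently would cost $770, but that ignores the shift limits.
An optimal schedule: Sat morning→Watson+Kapoor, Sat afternoon→Ito, Sat evening→Watson, Sun morning→Kapoor, Sun afternoon→Watson.
Total: 120 + 140 + 150 + 120 + 140 + 120 = $790.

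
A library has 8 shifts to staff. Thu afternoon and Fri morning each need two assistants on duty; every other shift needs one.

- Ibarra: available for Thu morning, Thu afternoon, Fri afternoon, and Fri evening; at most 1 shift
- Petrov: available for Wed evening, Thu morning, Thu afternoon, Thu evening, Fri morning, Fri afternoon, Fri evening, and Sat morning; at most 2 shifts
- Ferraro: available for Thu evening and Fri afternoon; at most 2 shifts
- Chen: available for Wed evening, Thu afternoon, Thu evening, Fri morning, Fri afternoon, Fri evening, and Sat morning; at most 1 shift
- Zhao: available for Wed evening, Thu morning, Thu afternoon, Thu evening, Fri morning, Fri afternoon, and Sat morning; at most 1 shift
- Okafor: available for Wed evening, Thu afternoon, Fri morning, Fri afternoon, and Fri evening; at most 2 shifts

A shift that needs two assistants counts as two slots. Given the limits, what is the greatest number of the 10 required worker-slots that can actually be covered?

9

Total capacity across all assistants is 1+2+2+1+1+2 = 9, and 10 slots are needed, so at most 9 can be filled.
An assignment achieving 9: Wed evening→Petrov, Thu morning→Ibarra, Thu afternoon→Okafor, Thu evening→Ferraro, Fri morning→Chen+Zhao, Fri afternoon→Ferraro, Fri evening→Okafor, Sat morning→Petrov.
Loads: Ibarra 1/1, Petrov 2/2, Ferraro 2/2, Chen 1/1, Zhao 1/1, Okafor 2/2.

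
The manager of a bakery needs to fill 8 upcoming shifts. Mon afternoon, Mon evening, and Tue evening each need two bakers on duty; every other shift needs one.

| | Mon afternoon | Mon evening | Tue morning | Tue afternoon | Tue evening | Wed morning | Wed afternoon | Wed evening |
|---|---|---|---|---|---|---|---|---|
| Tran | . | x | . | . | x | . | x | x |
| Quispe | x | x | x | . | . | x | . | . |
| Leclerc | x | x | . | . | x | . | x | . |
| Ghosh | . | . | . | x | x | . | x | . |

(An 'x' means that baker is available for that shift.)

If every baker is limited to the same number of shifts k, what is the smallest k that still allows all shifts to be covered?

With 4 bakers and 11 worker-slots to fill, someone must work at least ⌈11/4⌉ = 3 shifts, so k ≥ 3.
k = 3 works: Mon afternoon→Quispe+Leclerc, Mon evening→Tran+Leclerc, Tue morning→Quispe, Tue afternoon→Ghosh, Tue evening→Tran+Leclerc, Wed morning→Quispe, Wed afternoon→Ghosh, Wed evening→Tran.
Loads: Tran 3, Quispe 3, Leclerc 3, Ghosh 2 — all ≤ 3.

3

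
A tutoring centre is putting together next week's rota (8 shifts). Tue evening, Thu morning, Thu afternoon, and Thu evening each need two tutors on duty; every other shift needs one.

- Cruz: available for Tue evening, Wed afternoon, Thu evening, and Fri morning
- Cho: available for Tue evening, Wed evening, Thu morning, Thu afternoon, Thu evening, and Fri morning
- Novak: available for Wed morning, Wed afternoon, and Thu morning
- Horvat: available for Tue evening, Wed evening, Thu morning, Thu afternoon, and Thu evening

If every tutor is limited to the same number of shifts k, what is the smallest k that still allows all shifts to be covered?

With 4 tutors and 12 worker-slots to fill, someone must work at least ⌈12/4⌉ = 3 shifts, so k ≥ 3.
k = 3 works: Tue evening→Cruz+Cho, Wed morning→Novak, Wed afternoon→Novak, Wed evening→Cho, Thu morning→Novak+Horvat, Thu afternoon→Cho+Horvat, Thu evening→Cruz+Horvat, Fri morning→Cruz.
Loads: Cruz 3, Cho 3, Novak 3, Horvat 3 — all ≤ 3.

3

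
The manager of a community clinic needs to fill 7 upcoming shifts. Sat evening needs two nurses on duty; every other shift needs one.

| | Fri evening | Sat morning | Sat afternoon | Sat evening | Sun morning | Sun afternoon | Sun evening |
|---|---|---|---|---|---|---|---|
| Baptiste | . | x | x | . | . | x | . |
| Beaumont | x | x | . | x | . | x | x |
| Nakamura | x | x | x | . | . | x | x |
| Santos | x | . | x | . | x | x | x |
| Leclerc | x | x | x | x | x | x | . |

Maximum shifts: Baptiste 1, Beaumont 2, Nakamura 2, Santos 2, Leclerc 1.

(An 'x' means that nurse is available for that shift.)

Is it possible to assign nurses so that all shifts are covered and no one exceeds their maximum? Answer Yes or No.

Sat evening can only be covered by Beaumont and Leclerc, so that assignment is forced.
One valid schedule: Fri evening→Nakamura, Sat morning→Baptiste, Sat afternoon→Nakamura, Sat evening→Beaumont+Leclerc, Sun morning→Santos, Sun afternoon→Santos, Sun evening→Beaumont.
Loads: Baptiste 1/1, Beaumont 2/2, Nakamura 2/2, Santos 2/2, Leclerc 1/1 — all within limits.

Yes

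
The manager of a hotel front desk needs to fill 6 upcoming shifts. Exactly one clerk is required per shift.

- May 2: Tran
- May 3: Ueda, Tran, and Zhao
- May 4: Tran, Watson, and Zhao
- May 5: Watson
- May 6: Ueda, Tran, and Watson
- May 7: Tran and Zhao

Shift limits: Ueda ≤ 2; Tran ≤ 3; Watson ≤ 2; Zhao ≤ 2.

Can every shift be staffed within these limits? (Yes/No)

Yes

May 2 can only be covered by Tran, so that assignment is forced.
May 5 can only be covered by Watson, so that assignment is forced.
One valid schedule: May 2→Tran, May 3→Ueda, May 4→Tran, May 5→Watson, May 6→Ueda, May 7→Tran.
Loads: Ueda 2/2, Tran 3/3, Watson 1/2, Zhao 0/2 — all within limits.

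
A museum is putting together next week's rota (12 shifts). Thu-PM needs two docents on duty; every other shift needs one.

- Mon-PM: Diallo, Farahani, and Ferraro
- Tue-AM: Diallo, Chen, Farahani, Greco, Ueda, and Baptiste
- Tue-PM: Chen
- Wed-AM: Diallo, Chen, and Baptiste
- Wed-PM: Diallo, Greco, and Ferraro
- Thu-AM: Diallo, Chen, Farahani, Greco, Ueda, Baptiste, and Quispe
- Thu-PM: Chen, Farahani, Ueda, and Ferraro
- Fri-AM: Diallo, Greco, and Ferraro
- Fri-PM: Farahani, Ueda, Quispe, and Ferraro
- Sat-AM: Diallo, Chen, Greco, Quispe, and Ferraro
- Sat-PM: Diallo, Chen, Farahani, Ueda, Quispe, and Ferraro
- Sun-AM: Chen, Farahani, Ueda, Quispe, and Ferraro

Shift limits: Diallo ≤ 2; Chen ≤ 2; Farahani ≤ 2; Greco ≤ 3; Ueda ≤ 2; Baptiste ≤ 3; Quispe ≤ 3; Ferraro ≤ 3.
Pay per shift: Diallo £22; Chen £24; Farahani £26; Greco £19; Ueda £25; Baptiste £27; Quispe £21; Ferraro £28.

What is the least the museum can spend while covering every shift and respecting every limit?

£288

Tue-PM can only be covered by Chen, so that assignment is forced.
Picking the cheapest available docent for each shift independently would cost £275, but that ignores the shift limits.
An optimal schedule: Mon-PM→Diallo, Tue-AM→Chen, Tue-PM→Chen, Wed-AM→Diallo, Wed-PM→Greco, Thu-AM→Ueda, Thu-PM→Ueda+Farahani, Fri-AM→Greco, Fri-PM→Quispe, Sat-AM→Greco, Sat-PM→Quispe, Sun-AM→Quispe.
Total: 22 + 24 + 24 + 22 + 19 + 25 + 25 + 26 + 19 + 21 + 19 + 21 + 21 = £288.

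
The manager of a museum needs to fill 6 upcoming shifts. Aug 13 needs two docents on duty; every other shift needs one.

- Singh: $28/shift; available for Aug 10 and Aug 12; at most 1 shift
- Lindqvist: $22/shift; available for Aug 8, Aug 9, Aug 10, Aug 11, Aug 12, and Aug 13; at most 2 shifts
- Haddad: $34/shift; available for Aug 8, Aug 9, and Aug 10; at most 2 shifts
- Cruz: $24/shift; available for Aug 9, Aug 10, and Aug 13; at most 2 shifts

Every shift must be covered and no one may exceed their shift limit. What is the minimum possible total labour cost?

Aug 11 can only be covered by Lindqvist, so that assignment is forced.
Aug 13 can only be covered by Lindqvist and Cruz, so that assignment is forced.
Picking the cheapest available docent for each shift independently would cost $156, but that ignores the shift limits.
An optimal schedule: Aug 8→Haddad, Aug 9→Haddad, Aug 10→Cruz, Aug 11→Lindqvist, Aug 12→Singh, Aug 13→Lindqvist+Cruz.
Total: 34 + 34 + 24 + 22 + 28 + 22 + 24 = $188.

$188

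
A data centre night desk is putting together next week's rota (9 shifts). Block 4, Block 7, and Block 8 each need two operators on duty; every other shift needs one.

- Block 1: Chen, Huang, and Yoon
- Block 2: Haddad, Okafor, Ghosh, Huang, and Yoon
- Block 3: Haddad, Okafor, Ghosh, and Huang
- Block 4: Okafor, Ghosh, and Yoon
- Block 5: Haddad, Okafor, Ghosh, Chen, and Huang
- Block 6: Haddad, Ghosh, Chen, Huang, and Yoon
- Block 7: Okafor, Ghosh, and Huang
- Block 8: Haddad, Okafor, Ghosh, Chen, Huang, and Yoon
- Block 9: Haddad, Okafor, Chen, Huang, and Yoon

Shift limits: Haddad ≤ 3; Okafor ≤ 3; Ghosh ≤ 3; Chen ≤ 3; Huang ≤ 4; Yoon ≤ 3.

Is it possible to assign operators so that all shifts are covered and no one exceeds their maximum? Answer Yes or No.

Yes

One valid schedule: Block 1→Chen, Block 2→Haddad, Block 3→Haddad, Block 4→Okafor+Ghosh, Block 5→Haddad, Block 6→Ghosh, Block 7→Okafor+Ghosh, Block 8→Chen+Huang, Block 9→Okafor.
Loads: Haddad 3/3, Okafor 3/3, Ghosh 3/3, Chen 2/3, Huang 1/4, Yoon 0/3 — all within limits.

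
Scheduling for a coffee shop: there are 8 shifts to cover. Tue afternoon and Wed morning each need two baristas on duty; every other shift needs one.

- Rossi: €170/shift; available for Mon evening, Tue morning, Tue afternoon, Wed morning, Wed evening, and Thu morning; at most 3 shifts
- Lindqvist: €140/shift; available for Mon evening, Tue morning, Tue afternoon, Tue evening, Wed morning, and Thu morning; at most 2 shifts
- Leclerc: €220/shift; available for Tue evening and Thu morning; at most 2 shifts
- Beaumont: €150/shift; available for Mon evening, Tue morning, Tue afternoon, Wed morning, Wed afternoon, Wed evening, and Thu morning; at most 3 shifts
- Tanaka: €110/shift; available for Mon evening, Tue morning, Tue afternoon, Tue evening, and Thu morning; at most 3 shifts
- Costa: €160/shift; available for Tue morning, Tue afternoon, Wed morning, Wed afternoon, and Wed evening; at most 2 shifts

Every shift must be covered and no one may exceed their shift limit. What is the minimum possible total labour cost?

Picking the cheapest available barista for each shift independently would cost €1280, but that ignores the shift limits.
An optimal schedule: Mon evening→Tanaka, Tue morning→Tanaka, Tue afternoon→Beaumont+Costa, Tue evening→Tanaka, Wed morning→Lindqvist+Costa, Wed afternoon→Beaumont, Wed evening→Beaumont, Thu morning→Lindqvist.
Total: 110 + 110 + 150 + 160 + 110 + 140 + 160 + 150 + 150 + 140 = €1380.

€1380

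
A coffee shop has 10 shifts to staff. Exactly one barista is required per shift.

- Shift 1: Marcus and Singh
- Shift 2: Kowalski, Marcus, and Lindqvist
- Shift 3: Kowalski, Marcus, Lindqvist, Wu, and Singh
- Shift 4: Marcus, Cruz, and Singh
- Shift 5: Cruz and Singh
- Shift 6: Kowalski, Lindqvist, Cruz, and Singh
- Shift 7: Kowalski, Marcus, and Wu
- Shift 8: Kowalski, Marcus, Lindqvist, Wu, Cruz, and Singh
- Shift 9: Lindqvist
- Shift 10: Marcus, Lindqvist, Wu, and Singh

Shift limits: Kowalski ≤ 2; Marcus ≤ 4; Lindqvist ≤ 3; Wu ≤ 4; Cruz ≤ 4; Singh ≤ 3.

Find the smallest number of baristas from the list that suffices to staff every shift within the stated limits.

10 slots to fill and no one can take more than 4, so at least ⌈10/4⌉ = 3 baristas are needed.
Marcus, Lindqvist, and Cruz alone can cover everything: Shift 1→Marcus, Shift 2→Marcus, Shift 3→Marcus, Shift 4→Cruz, Shift 5→Cruz, Shift 6→Lindqvist, Shift 7→Marcus, Shift 8→Cruz, Shift 9→Lindqvist, Shift 10→Lindqvist.

3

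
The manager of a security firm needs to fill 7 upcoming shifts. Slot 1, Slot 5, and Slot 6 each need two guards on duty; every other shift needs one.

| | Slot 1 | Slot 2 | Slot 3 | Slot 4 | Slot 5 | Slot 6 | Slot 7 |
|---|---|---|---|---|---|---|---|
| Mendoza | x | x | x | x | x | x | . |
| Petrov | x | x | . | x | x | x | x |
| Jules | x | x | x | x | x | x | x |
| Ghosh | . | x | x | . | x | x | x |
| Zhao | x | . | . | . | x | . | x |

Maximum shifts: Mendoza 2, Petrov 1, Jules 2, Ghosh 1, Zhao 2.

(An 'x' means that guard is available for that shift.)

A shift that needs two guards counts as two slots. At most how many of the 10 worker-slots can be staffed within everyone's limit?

Total capacity across all guards is 2+1+2+1+2 = 8, and 10 slots are needed, so at most 8 can be filled.
An assignment achieving 8: Slot 1→Petrov+Jules, Slot 2→Jules, Slot 3→Mendoza, Slot 4→Mendoza, Slot 5→Zhao, Slot 6→Ghosh, Slot 7→Zhao.
Loads: Mendoza 2/2, Petrov 1/1, Jules 2/2, Ghosh 1/1, Zhao 2/2.

8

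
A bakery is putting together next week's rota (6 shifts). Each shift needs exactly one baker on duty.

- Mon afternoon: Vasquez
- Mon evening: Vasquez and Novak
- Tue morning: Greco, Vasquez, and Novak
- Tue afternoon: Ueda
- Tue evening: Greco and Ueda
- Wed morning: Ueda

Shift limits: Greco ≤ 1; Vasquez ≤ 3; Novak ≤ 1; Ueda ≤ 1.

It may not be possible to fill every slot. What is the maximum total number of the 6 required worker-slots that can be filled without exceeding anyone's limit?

5

Total capacity across all bakers is 1+3+1+1 = 6, and 6 slots are needed, so at most 6 can be filled.
Shifts {Tue afternoon, Wed morning} need 2 slots but only Ueda are available for them, supplying at most 1 — so at least 1 slot must go unfilled.
An assignment achieving 5: Mon afternoon→Vasquez, Mon evening→Vasquez, Tue morning→Vasquez, Tue afternoon→Ueda, Tue evening→Greco.
Loads: Greco 1/1, Vasquez 3/3, Novak 0/1, Ueda 1/1.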